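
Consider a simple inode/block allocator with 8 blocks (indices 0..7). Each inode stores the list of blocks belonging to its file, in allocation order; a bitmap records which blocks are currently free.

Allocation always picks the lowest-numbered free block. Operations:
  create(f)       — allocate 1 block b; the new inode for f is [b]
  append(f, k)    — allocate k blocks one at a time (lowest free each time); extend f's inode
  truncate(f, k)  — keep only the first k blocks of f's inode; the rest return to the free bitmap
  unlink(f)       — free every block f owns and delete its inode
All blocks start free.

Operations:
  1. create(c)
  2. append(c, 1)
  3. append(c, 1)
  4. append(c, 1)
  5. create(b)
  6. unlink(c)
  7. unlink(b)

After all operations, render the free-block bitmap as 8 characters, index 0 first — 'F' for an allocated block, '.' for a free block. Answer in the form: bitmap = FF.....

bitmap = ........

create(c): bitmap=F....... | c=[0]
append(c, 1): bitmap=FF...... | c=[0, 1]
append(c, 1): bitmap=FFF..... | c=[0, 1, 2]
append(c, 1): bitmap=FFFF.... | c=[0, 1, 2, 3]
create(b): bitmap=FFFFF... | b=[4] c=[0, 1, 2, 3]
unlink(c): bitmap=....F... | b=[4]
unlink(b): bitmap=........ | 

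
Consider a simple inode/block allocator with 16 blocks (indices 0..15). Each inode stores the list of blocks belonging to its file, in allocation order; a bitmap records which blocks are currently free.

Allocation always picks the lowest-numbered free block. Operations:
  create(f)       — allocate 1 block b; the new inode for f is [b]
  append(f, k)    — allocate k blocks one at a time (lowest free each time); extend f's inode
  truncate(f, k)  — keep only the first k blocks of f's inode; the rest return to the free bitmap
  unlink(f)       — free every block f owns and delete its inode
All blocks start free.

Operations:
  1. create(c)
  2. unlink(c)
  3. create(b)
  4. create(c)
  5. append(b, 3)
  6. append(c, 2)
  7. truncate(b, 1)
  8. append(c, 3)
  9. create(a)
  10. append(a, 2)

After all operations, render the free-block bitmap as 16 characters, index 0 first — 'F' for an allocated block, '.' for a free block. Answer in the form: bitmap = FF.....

create(c): bitmap=F............... | c=[0]
unlink(c): bitmap=................ | 
create(b): bitmap=F............... | b=[0]
create(c): bitmap=FF.............. | b=[0] c=[1]
append(b, 3): bitmap=FFFFF........... | b=[0, 2, 3, 4] c=[1]
append(c, 2): bitmap=FFFFFFF......... | b=[0, 2, 3, 4] c=[1, 5, 6]
truncate(b, 1): bitmap=FF...FF......... | b=[0] c=[1, 5, 6]
append(c, 3): bitmap=FFFFFFF......... | b=[0] c=[1, 5, 6, 2, 3, 4]
create(a): bitmap=FFFFFFFF........ | a=[7] b=[0] c=[1, 5, 6, 2, 3, 4]
append(a, 2): bitmap=FFFFFFFFFF...... | a=[7, 8, 9] b=[0] c=[1, 5, 6, 2, 3, 4]

bitmap = FFFFFFFFFF......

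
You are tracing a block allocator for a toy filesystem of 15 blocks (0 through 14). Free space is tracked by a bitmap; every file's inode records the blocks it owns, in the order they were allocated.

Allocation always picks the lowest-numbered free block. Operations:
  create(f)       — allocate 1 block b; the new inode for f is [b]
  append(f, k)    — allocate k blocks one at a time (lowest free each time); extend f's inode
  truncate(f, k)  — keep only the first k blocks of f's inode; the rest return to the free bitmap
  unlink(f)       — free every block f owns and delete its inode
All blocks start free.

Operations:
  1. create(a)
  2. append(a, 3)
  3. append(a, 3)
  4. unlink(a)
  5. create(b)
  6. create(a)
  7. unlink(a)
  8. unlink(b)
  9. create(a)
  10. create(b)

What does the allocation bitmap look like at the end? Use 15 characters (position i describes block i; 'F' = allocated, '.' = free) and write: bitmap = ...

bitmap = FF.............

[1] create(a) — a=0 (map F..............)
[2] append(a, 3) — a=0,1,2,3 (map FFFF...........)
[3] append(a, 3) — a=0,1,2,3,4,5,6 (map FFFFFFF........)
[4] unlink(a) —  (map ...............)
[5] create(b) — b=0 (map F..............)
[6] create(a) — a=1 b=0 (map FF.............)
[7] unlink(a) — b=0 (map F..............)
[8] unlink(b) —  (map ...............)
[9] create(a) — a=0 (map F..............)
[10] create(b) — a=0 b=1 (map FF.............)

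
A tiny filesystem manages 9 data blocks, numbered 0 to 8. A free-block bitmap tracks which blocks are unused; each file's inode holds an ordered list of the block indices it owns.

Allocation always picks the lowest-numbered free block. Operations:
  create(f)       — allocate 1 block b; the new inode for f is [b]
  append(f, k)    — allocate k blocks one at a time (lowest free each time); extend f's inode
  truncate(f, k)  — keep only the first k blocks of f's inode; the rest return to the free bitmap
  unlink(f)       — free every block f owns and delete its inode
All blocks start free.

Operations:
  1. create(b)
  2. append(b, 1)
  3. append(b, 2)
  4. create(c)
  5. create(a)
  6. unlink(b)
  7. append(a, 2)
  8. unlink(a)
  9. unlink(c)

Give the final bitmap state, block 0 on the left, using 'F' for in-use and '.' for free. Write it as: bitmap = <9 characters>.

bitmap = .........

after create(b) → b:[0]  free=[F........]
after append(b, 1) → b:[0, 1]  free=[FF.......]
after append(b, 2) → b:[0, 1, 2, 3]  free=[FFFF.....]
after create(c) → b:[0, 1, 2, 3], c:[4]  free=[FFFFF....]
after create(a) → a:[5], b:[0, 1, 2, 3], c:[4]  free=[FFFFFF...]
after unlink(b) → a:[5], c:[4]  free=[....FF...]
after append(a, 2) → a:[5, 0, 1], c:[4]  free=[FF..FF...]
after unlink(a) → c:[4]  free=[....F....]
after unlink(c) →   free=[.........]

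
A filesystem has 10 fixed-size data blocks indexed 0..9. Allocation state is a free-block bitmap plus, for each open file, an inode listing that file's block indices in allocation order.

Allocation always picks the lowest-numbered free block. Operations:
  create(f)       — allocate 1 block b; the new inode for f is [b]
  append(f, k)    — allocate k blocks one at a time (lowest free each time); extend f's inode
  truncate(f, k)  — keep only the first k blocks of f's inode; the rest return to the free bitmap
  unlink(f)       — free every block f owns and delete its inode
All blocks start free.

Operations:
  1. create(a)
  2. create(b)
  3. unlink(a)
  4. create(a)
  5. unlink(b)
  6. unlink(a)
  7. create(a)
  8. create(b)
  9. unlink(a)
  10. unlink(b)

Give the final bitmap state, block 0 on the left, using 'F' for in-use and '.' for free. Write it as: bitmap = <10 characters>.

after create(a) → a:[0]  free=[F.........]
after create(b) → a:[0], b:[1]  free=[FF........]
after unlink(a) → b:[1]  free=[.F........]
after create(a) → a:[0], b:[1]  free=[FF........]
after unlink(b) → a:[0]  free=[F.........]
after unlink(a) →   free=[..........]
after create(a) → a:[0]  free=[F.........]
after create(b) → a:[0], b:[1]  free=[FF........]
after unlink(a) → b:[1]  free=[.F........]
after unlink(b) →   free=[..........]

bitmap = ..........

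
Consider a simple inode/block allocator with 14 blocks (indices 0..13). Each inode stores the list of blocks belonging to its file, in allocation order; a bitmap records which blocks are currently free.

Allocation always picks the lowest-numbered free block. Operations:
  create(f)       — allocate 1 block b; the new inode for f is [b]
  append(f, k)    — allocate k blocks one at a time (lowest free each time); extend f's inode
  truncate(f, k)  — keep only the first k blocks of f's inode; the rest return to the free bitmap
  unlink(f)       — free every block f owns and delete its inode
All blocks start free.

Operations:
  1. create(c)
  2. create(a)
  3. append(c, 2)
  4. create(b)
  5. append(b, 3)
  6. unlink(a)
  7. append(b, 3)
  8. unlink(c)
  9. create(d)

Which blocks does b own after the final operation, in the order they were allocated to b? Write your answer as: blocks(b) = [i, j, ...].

blocks(b) = [4, 5, 6, 7, 1, 8, 9]

create(c): bitmap=F............. | c=[0]
create(a): bitmap=FF............ | a=[1] c=[0]
append(c, 2): bitmap=FFFF.......... | a=[1] c=[0, 2, 3]
create(b): bitmap=FFFFF......... | a=[1] b=[4] c=[0, 2, 3]
append(b, 3): bitmap=FFFFFFFF...... | a=[1] b=[4, 5, 6, 7] c=[0, 2, 3]
unlink(a): bitmap=F.FFFFFF...... | b=[4, 5, 6, 7] c=[0, 2, 3]
append(b, 3): bitmap=FFFFFFFFFF.... | b=[4, 5, 6, 7, 1, 8, 9] c=[0, 2, 3]
unlink(c): bitmap=.F..FFFFFF.... | b=[4, 5, 6, 7, 1, 8, 9]
create(d): bitmap=FF..FFFFFF.... | b=[4, 5, 6, 7, 1, 8, 9] d=[0]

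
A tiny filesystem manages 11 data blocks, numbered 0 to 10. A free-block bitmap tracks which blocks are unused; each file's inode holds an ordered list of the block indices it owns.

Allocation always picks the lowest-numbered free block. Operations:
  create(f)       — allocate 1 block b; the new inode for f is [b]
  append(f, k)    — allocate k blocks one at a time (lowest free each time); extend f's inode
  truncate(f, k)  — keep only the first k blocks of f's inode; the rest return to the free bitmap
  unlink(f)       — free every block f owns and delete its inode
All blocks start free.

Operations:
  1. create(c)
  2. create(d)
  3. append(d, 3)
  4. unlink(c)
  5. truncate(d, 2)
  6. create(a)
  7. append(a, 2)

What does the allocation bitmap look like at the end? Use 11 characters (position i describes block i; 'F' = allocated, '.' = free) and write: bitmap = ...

[1] create(c) — c=0 (map F..........)
[2] create(d) — c=0 d=1 (map FF.........)
[3] append(d, 3) — c=0 d=1,2,3,4 (map FFFFF......)
[4] unlink(c) — d=1,2,3,4 (map .FFFF......)
[5] truncate(d, 2) — d=1,2 (map .FF........)
[6] create(a) — a=0 d=1,2 (map FFF........)
[7] append(a, 2) — a=0,3,4 d=1,2 (map FFFFF......)

bitmap = FFFFF......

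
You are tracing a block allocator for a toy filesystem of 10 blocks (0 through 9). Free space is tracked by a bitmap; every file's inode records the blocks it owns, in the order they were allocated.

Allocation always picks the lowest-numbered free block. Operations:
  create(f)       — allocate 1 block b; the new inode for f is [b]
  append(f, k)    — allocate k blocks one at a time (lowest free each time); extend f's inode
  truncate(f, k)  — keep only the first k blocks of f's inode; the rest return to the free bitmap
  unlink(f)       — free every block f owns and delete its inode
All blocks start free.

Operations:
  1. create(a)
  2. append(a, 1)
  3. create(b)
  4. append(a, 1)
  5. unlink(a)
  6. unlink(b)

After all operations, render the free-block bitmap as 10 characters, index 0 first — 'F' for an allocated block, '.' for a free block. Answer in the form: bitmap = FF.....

bitmap = ..........

[1] create(a) — a=0 (map F.........)
[2] append(a, 1) — a=0,1 (map FF........)
[3] create(b) — a=0,1 b=2 (map FFF.......)
[4] append(a, 1) — a=0,1,3 b=2 (map FFFF......)
[5] unlink(a) — b=2 (map ..F.......)
[6] unlink(b) —  (map ..........)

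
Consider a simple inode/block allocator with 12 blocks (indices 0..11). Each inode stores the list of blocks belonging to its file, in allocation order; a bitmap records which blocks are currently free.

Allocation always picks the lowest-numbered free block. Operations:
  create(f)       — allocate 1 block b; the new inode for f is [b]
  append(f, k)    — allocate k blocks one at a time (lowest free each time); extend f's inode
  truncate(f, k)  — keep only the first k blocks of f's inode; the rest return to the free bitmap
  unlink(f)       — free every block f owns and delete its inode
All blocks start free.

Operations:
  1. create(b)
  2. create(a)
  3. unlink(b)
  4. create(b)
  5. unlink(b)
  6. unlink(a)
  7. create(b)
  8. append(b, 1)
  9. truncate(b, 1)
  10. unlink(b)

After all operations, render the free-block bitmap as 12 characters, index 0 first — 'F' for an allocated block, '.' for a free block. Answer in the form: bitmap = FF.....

bitmap = ............

create(b): bitmap=F........... | b=[0]
create(a): bitmap=FF.......... | a=[1] b=[0]
unlink(b): bitmap=.F.......... | a=[1]
create(b): bitmap=FF.......... | a=[1] b=[0]
unlink(b): bitmap=.F.......... | a=[1]
unlink(a): bitmap=............ | 
create(b): bitmap=F........... | b=[0]
append(b, 1): bitmap=FF.......... | b=[0, 1]
truncate(b, 1): bitmap=F........... | b=[0]
unlink(b): bitmap=............ | 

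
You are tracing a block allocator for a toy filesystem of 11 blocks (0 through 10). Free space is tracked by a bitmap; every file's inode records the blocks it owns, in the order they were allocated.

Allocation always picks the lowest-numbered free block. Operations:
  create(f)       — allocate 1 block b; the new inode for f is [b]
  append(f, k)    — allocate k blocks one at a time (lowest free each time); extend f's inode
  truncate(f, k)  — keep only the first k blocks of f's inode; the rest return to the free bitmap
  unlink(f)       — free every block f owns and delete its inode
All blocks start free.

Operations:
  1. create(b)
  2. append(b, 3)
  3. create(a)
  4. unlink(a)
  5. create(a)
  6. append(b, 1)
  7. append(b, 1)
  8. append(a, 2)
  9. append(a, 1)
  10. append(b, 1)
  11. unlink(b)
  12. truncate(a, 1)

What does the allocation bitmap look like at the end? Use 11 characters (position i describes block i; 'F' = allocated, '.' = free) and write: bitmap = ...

bitmap = ....F......

after create(b) → b:[0]  free=[F..........]
after append(b, 3) → b:[0, 1, 2, 3]  free=[FFFF.......]
after create(a) → a:[4], b:[0, 1, 2, 3]  free=[FFFFF......]
after unlink(a) → b:[0, 1, 2, 3]  free=[FFFF.......]
after create(a) → a:[4], b:[0, 1, 2, 3]  free=[FFFFF......]
after append(b, 1) → a:[4], b:[0, 1, 2, 3, 5]  free=[FFFFFF.....]
after append(b, 1) → a:[4], b:[0, 1, 2, 3, 5, 6]  free=[FFFFFFF....]
after append(a, 2) → a:[4, 7, 8], b:[0, 1, 2, 3, 5, 6]  free=[FFFFFFFFF..]
after append(a, 1) → a:[4, 7, 8, 9], b:[0, 1, 2, 3, 5, 6]  free=[FFFFFFFFFF.]
after append(b, 1) → a:[4, 7, 8, 9], b:[0, 1, 2, 3, 5, 6, 10]  free=[FFFFFFFFFFF]
after unlink(b) → a:[4, 7, 8, 9]  free=[....F..FFF.]
after truncate(a, 1) → a:[4]  free=[....F......]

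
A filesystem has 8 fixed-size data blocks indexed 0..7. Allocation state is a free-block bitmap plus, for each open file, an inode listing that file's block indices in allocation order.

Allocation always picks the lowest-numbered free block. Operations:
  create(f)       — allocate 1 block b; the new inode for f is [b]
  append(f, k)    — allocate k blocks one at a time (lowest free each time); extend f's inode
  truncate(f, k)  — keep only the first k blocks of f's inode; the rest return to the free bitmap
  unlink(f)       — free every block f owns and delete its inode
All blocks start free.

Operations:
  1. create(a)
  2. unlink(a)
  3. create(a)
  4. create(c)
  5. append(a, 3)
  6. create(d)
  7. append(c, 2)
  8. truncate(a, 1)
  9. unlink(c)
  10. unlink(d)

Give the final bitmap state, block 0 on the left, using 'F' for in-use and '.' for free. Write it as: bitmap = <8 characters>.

bitmap = F.......

after create(a) → a:[0]  free=[F.......]
after unlink(a) →   free=[........]
after create(a) → a:[0]  free=[F.......]
after create(c) → a:[0], c:[1]  free=[FF......]
after append(a, 3) → a:[0, 2, 3, 4], c:[1]  free=[FFFFF...]
after create(d) → a:[0, 2, 3, 4], c:[1], d:[5]  free=[FFFFFF..]
after append(c, 2) → a:[0, 2, 3, 4], c:[1, 6, 7], d:[5]  free=[FFFFFFFF]
after truncate(a, 1) → a:[0], c:[1, 6, 7], d:[5]  free=[FF...FFF]
after unlink(c) → a:[0], d:[5]  free=[F....F..]
after unlink(d) → a:[0]  free=[F.......]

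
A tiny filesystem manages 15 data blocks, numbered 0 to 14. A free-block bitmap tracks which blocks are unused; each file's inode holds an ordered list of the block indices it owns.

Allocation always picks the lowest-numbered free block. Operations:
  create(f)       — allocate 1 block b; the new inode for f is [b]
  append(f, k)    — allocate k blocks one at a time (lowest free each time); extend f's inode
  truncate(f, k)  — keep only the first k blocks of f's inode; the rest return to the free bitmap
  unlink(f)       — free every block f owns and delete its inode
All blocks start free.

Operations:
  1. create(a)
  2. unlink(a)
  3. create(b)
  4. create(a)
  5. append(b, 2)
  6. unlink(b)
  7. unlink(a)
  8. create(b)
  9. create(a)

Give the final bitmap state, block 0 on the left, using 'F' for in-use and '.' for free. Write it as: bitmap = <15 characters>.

bitmap = FF.............

[1] create(a) — a=0 (map F..............)
[2] unlink(a) —  (map ...............)
[3] create(b) — b=0 (map F..............)
[4] create(a) — a=1 b=0 (map FF.............)
[5] append(b, 2) — a=1 b=0,2,3 (map FFFF...........)
[6] unlink(b) — a=1 (map .F.............)
[7] unlink(a) —  (map ...............)
[8] create(b) — b=0 (map F..............)
[9] create(a) — a=1 b=0 (map FF.............)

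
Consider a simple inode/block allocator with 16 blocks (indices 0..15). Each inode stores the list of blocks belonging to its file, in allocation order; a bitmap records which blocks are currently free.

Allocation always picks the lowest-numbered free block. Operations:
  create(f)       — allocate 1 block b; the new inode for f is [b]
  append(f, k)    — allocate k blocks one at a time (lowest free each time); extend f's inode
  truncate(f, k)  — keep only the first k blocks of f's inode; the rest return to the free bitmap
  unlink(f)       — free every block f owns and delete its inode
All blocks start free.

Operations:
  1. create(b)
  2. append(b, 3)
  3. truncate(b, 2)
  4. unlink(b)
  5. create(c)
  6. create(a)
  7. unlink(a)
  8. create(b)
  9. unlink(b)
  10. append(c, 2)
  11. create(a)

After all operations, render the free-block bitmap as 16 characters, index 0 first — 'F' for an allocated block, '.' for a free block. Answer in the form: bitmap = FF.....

create(b): bitmap=F............... | b=[0]
append(b, 3): bitmap=FFFF............ | b=[0, 1, 2, 3]
truncate(b, 2): bitmap=FF.............. | b=[0, 1]
unlink(b): bitmap=................ | 
create(c): bitmap=F............... | c=[0]
create(a): bitmap=FF.............. | a=[1] c=[0]
unlink(a): bitmap=F............... | c=[0]
create(b): bitmap=FF.............. | b=[1] c=[0]
unlink(b): bitmap=F............... | c=[0]
append(c, 2): bitmap=FFF............. | c=[0, 1, 2]
create(a): bitmap=FFFF............ | a=[3] c=[0, 1, 2]

bitmap = FFFF............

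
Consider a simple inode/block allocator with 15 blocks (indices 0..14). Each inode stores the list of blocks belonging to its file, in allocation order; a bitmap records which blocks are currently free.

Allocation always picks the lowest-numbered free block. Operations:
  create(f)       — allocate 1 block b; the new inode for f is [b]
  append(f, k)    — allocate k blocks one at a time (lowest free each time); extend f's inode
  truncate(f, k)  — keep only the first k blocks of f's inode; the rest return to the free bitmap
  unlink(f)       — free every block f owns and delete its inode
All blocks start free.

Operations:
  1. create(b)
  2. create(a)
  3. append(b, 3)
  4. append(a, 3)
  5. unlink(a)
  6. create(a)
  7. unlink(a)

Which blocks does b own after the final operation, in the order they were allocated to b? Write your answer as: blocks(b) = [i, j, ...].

blocks(b) = [0, 2, 3, 4]

create(b): bitmap=F.............. | b=[0]
create(a): bitmap=FF............. | a=[1] b=[0]
append(b, 3): bitmap=FFFFF.......... | a=[1] b=[0, 2, 3, 4]
append(a, 3): bitmap=FFFFFFFF....... | a=[1, 5, 6, 7] b=[0, 2, 3, 4]
unlink(a): bitmap=F.FFF.......... | b=[0, 2, 3, 4]
create(a): bitmap=FFFFF.......... | a=[1] b=[0, 2, 3, 4]
unlink(a): bitmap=F.FFF.......... | b=[0, 2, 3, 4]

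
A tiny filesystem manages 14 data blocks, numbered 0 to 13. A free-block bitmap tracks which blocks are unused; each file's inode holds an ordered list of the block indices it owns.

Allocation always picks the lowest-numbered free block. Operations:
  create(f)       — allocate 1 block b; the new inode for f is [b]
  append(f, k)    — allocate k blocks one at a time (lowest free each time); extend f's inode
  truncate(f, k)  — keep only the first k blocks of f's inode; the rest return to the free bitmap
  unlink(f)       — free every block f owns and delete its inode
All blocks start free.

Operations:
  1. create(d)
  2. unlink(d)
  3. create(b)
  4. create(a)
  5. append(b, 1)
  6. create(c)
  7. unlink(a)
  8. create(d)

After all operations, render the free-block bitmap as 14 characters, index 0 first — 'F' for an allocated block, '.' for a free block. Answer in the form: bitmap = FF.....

create(d): bitmap=F............. | d=[0]
unlink(d): bitmap=.............. | 
create(b): bitmap=F............. | b=[0]
create(a): bitmap=FF............ | a=[1] b=[0]
append(b, 1): bitmap=FFF........... | a=[1] b=[0, 2]
create(c): bitmap=FFFF.......... | a=[1] b=[0, 2] c=[3]
unlink(a): bitmap=F.FF.......... | b=[0, 2] c=[3]
create(d): bitmap=FFFF.......... | b=[0, 2] c=[3] d=[1]

bitmap = FFFF..........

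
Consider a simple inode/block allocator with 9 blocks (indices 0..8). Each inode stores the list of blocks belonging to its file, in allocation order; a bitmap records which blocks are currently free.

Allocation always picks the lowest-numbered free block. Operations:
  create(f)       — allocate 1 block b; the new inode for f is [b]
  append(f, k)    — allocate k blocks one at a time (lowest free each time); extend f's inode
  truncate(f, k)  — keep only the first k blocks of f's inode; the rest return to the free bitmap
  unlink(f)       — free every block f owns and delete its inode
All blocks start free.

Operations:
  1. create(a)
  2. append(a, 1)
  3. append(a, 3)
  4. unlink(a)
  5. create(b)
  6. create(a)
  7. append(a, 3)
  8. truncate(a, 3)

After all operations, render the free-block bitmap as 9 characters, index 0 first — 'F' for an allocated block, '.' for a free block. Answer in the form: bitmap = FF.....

[1] create(a) — a=0 (map F........)
[2] append(a, 1) — a=0,1 (map FF.......)
[3] append(a, 3) — a=0,1,2,3,4 (map FFFFF....)
[4] unlink(a) —  (map .........)
[5] create(b) — b=0 (map F........)
[6] create(a) — a=1 b=0 (map FF.......)
[7] append(a, 3) — a=1,2,3,4 b=0 (map FFFFF....)
[8] truncate(a, 3) — a=1,2,3 b=0 (map FFFF.....)

bitmap = FFFF.....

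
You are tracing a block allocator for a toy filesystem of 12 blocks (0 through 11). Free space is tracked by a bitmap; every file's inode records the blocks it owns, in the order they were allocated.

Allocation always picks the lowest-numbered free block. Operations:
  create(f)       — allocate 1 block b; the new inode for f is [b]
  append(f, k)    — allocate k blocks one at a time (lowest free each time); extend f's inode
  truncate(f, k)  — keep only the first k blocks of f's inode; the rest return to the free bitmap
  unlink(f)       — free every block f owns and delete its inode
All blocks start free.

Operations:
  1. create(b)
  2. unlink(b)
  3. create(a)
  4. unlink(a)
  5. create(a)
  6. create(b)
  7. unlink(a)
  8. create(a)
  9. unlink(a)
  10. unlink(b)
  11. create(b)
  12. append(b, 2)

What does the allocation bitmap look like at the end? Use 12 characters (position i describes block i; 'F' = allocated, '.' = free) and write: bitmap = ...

bitmap = FFF.........

after create(b) → b:[0]  free=[F...........]
after unlink(b) →   free=[............]
after create(a) → a:[0]  free=[F...........]
after unlink(a) →   free=[............]
after create(a) → a:[0]  free=[F...........]
after create(b) → a:[0], b:[1]  free=[FF..........]
after unlink(a) → b:[1]  free=[.F..........]
after create(a) → a:[0], b:[1]  free=[FF..........]
after unlink(a) → b:[1]  free=[.F..........]
after unlink(b) →   free=[............]
after create(b) → b:[0]  free=[F...........]
after append(b, 2) → b:[0, 1, 2]  free=[FFF.........]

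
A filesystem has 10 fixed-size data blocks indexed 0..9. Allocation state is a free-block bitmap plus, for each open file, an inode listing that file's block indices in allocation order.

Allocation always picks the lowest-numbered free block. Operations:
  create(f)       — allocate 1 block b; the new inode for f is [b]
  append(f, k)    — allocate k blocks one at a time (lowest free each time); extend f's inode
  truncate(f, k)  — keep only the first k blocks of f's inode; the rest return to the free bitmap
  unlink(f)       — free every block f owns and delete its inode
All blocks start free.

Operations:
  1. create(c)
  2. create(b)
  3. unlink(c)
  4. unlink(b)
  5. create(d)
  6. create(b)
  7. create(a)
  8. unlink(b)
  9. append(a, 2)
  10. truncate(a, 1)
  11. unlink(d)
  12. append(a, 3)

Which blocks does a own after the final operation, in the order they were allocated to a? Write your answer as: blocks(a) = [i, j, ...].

create(c): bitmap=F......... | c=[0]
create(b): bitmap=FF........ | b=[1] c=[0]
unlink(c): bitmap=.F........ | b=[1]
unlink(b): bitmap=.......... | 
create(d): bitmap=F......... | d=[0]
create(b): bitmap=FF........ | b=[1] d=[0]
create(a): bitmap=FFF....... | a=[2] b=[1] d=[0]
unlink(b): bitmap=F.F....... | a=[2] d=[0]
append(a, 2): bitmap=FFFF...... | a=[2, 1, 3] d=[0]
truncate(a, 1): bitmap=F.F....... | a=[2] d=[0]
unlink(d): bitmap=..F....... | a=[2]
append(a, 3): bitmap=FFFF...... | a=[2, 0, 1, 3]

blocks(a) = [2, 0, 1, 3]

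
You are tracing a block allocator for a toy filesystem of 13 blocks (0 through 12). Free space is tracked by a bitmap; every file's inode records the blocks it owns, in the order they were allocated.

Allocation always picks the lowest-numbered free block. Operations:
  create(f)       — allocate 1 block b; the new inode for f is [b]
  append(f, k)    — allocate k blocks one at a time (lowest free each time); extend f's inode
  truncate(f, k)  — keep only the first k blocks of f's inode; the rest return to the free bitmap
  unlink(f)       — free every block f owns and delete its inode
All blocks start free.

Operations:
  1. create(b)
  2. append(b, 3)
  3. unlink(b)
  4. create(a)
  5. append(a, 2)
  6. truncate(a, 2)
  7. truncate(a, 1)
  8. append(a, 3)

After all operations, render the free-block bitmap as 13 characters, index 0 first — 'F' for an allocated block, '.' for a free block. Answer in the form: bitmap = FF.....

create(b): bitmap=F............ | b=[0]
append(b, 3): bitmap=FFFF......... | b=[0, 1, 2, 3]
unlink(b): bitmap=............. | 
create(a): bitmap=F............ | a=[0]
append(a, 2): bitmap=FFF.......... | a=[0, 1, 2]
truncate(a, 2): bitmap=FF........... | a=[0, 1]
truncate(a, 1): bitmap=F............ | a=[0]
append(a, 3): bitmap=FFFF......... | a=[0, 1, 2, 3]

bitmap = FFFF.........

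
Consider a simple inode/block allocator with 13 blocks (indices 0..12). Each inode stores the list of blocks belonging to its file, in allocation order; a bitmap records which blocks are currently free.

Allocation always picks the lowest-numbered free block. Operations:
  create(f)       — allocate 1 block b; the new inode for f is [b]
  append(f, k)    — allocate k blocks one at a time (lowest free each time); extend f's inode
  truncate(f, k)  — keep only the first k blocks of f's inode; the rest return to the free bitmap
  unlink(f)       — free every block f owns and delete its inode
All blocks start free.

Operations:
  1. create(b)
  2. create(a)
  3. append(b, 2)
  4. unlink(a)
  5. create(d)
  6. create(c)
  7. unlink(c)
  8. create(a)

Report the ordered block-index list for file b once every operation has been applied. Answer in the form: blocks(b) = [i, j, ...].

  1. create(b)  ⇒  F............  {b→[0]}
  2. create(a)  ⇒  FF...........  {a→[1]; b→[0]}
  3. append(b, 2)  ⇒  FFFF.........  {a→[1]; b→[0, 2, 3]}
  4. unlink(a)  ⇒  F.FF.........  {b→[0, 2, 3]}
  5. create(d)  ⇒  FFFF.........  {b→[0, 2, 3]; d→[1]}
  6. create(c)  ⇒  FFFFF........  {b→[0, 2, 3]; c→[4]; d→[1]}
  7. unlink(c)  ⇒  FFFF.........  {b→[0, 2, 3]; d→[1]}
  8. create(a)  ⇒  FFFFF........  {a→[4]; b→[0, 2, 3]; d→[1]}

blocks(b) = [0, 2, 3]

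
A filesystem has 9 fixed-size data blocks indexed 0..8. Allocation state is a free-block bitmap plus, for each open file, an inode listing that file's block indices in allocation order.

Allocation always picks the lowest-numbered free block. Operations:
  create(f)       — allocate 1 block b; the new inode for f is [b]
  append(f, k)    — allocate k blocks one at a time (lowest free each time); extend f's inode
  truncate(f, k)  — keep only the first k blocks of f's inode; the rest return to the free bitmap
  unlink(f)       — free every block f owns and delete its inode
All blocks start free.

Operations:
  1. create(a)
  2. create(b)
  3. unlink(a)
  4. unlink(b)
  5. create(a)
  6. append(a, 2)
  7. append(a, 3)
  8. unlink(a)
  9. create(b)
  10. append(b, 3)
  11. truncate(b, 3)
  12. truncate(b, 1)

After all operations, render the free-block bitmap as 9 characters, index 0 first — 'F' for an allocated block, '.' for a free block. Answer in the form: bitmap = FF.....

bitmap = F........

after create(a) → a:[0]  free=[F........]
after create(b) → a:[0], b:[1]  free=[FF.......]
after unlink(a) → b:[1]  free=[.F.......]
after unlink(b) →   free=[.........]
after create(a) → a:[0]  free=[F........]
after append(a, 2) → a:[0, 1, 2]  free=[FFF......]
after append(a, 3) → a:[0, 1, 2, 3, 4, 5]  free=[FFFFFF...]
after unlink(a) →   free=[.........]
after create(b) → b:[0]  free=[F........]
after append(b, 3) → b:[0, 1, 2, 3]  free=[FFFF.....]
after truncate(b, 3) → b:[0, 1, 2]  free=[FFF......]
after truncate(b, 1) → b:[0]  free=[F........]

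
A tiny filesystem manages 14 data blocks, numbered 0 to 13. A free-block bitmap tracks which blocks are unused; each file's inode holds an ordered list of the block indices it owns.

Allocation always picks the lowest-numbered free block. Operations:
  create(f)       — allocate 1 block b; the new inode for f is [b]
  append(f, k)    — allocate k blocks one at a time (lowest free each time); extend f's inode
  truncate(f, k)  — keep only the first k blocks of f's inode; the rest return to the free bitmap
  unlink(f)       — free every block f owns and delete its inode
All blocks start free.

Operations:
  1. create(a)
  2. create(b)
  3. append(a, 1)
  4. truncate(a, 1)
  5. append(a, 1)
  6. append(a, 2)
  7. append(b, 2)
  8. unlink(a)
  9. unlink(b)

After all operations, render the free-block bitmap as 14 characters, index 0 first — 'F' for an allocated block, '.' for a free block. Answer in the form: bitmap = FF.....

after create(a) → a:[0]  free=[F.............]
after create(b) → a:[0], b:[1]  free=[FF............]
after append(a, 1) → a:[0, 2], b:[1]  free=[FFF...........]
after truncate(a, 1) → a:[0], b:[1]  free=[FF............]
after append(a, 1) → a:[0, 2], b:[1]  free=[FFF...........]
after append(a, 2) → a:[0, 2, 3, 4], b:[1]  free=[FFFFF.........]
after append(b, 2) → a:[0, 2, 3, 4], b:[1, 5, 6]  free=[FFFFFFF.......]
after unlink(a) → b:[1, 5, 6]  free=[.F...FF.......]
after unlink(b) →   free=[..............]

bitmap = ..............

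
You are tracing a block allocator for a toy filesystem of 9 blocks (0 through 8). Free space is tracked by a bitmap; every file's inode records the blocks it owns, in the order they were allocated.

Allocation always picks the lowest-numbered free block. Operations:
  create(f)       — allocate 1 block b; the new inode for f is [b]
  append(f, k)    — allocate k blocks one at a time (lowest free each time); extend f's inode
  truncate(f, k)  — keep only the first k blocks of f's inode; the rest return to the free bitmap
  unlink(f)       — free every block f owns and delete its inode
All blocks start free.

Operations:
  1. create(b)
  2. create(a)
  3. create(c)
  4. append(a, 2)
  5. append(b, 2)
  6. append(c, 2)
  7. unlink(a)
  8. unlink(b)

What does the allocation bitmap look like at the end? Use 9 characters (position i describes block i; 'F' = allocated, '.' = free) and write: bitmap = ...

create(b): bitmap=F........ | b=[0]
create(a): bitmap=FF....... | a=[1] b=[0]
create(c): bitmap=FFF...... | a=[1] b=[0] c=[2]
append(a, 2): bitmap=FFFFF.... | a=[1, 3, 4] b=[0] c=[2]
append(b, 2): bitmap=FFFFFFF.. | a=[1, 3, 4] b=[0, 5, 6] c=[2]
append(c, 2): bitmap=FFFFFFFFF | a=[1, 3, 4] b=[0, 5, 6] c=[2, 7, 8]
unlink(a): bitmap=F.F..FFFF | b=[0, 5, 6] c=[2, 7, 8]
unlink(b): bitmap=..F....FF | c=[2, 7, 8]

bitmap = ..F....FF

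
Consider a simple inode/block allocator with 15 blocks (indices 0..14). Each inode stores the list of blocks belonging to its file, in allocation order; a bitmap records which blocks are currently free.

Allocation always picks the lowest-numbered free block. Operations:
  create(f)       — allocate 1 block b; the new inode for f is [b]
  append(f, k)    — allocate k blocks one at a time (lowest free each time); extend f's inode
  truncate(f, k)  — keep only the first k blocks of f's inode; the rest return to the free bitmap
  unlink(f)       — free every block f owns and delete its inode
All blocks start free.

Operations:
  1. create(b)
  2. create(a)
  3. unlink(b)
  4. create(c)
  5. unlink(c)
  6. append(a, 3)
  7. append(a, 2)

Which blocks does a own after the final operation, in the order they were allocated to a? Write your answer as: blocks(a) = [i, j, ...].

create(b): bitmap=F.............. | b=[0]
create(a): bitmap=FF............. | a=[1] b=[0]
unlink(b): bitmap=.F............. | a=[1]
create(c): bitmap=FF............. | a=[1] c=[0]
unlink(c): bitmap=.F............. | a=[1]
append(a, 3): bitmap=FFFF........... | a=[1, 0, 2, 3]
append(a, 2): bitmap=FFFFFF......... | a=[1, 0, 2, 3, 4, 5]

blocks(a) = [1, 0, 2, 3, 4, 5]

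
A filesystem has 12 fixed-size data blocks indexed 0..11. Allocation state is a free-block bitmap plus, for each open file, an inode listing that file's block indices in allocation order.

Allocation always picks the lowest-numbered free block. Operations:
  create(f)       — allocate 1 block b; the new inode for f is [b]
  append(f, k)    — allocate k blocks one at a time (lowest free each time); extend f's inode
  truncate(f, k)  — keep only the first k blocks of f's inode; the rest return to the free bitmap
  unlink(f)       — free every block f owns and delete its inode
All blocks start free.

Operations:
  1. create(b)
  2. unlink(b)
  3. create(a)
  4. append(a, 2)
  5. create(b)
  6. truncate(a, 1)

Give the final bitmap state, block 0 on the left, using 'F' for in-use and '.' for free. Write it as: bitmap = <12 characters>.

create(b): bitmap=F........... | b=[0]
unlink(b): bitmap=............ | 
create(a): bitmap=F........... | a=[0]
append(a, 2): bitmap=FFF......... | a=[0, 1, 2]
create(b): bitmap=FFFF........ | a=[0, 1, 2] b=[3]
truncate(a, 1): bitmap=F..F........ | a=[0] b=[3]

bitmap = F..F........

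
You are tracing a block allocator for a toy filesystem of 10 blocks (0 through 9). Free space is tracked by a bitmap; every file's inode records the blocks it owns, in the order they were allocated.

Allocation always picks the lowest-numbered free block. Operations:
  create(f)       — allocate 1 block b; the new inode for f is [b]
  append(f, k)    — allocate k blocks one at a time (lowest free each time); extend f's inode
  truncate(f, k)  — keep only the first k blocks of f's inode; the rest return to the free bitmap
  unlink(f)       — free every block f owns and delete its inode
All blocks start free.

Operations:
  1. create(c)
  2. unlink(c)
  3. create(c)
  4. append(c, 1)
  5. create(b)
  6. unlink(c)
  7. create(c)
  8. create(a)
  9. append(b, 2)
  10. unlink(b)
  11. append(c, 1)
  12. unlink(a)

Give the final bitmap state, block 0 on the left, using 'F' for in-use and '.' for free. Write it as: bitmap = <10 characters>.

after create(c) → c:[0]  free=[F.........]
after unlink(c) →   free=[..........]
after create(c) → c:[0]  free=[F.........]
after append(c, 1) → c:[0, 1]  free=[FF........]
after create(b) → b:[2], c:[0, 1]  free=[FFF.......]
after unlink(c) → b:[2]  free=[..F.......]
after create(c) → b:[2], c:[0]  free=[F.F.......]
after create(a) → a:[1], b:[2], c:[0]  free=[FFF.......]
after append(b, 2) → a:[1], b:[2, 3, 4], c:[0]  free=[FFFFF.....]
after unlink(b) → a:[1], c:[0]  free=[FF........]
after append(c, 1) → a:[1], c:[0, 2]  free=[FFF.......]
after unlink(a) → c:[0, 2]  free=[F.F.......]

bitmap = F.F.......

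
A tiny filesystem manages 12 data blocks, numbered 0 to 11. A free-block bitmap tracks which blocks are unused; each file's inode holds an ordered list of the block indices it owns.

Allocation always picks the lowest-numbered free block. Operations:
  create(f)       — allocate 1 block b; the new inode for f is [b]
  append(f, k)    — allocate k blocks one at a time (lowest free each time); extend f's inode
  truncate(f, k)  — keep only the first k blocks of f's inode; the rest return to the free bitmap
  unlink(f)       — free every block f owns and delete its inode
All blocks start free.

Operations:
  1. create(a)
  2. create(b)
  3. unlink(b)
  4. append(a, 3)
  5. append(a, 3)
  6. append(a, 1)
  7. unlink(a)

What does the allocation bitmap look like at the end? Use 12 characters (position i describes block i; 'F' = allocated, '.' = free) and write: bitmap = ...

  1. create(a)  ⇒  F...........  {a→[0]}
  2. create(b)  ⇒  FF..........  {a→[0]; b→[1]}
  3. unlink(b)  ⇒  F...........  {a→[0]}
  4. append(a, 3)  ⇒  FFFF........  {a→[0, 1, 2, 3]}
  5. append(a, 3)  ⇒  FFFFFFF.....  {a→[0, 1, 2, 3, 4, 5, 6]}
  6. append(a, 1)  ⇒  FFFFFFFF....  {a→[0, 1, 2, 3, 4, 5, 6, 7]}
  7. unlink(a)  ⇒  ............  {}

bitmap = ............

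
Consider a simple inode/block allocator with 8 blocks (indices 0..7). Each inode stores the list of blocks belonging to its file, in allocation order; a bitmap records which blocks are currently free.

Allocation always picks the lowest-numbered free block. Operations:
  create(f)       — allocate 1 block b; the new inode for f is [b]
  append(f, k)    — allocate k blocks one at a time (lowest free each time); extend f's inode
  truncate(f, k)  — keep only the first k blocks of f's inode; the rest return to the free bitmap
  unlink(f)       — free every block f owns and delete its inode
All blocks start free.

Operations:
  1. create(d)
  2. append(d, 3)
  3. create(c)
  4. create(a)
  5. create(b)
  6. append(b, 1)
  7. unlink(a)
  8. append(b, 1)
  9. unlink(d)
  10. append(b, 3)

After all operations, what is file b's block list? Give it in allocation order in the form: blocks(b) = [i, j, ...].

after create(d) → d:[0]  free=[F.......]
after append(d, 3) → d:[0, 1, 2, 3]  free=[FFFF....]
after create(c) → c:[4], d:[0, 1, 2, 3]  free=[FFFFF...]
after create(a) → a:[5], c:[4], d:[0, 1, 2, 3]  free=[FFFFFF..]
after create(b) → a:[5], b:[6], c:[4], d:[0, 1, 2, 3]  free=[FFFFFFF.]
after append(b, 1) → a:[5], b:[6, 7], c:[4], d:[0, 1, 2, 3]  free=[FFFFFFFF]
after unlink(a) → b:[6, 7], c:[4], d:[0, 1, 2, 3]  free=[FFFFF.FF]
after append(b, 1) → b:[6, 7, 5], c:[4], d:[0, 1, 2, 3]  free=[FFFFFFFF]
after unlink(d) → b:[6, 7, 5], c:[4]  free=[....FFFF]
after append(b, 3) → b:[6, 7, 5, 0, 1, 2], c:[4]  free=[FFF.FFFF]

blocks(b) = [6, 7, 5, 0, 1, 2]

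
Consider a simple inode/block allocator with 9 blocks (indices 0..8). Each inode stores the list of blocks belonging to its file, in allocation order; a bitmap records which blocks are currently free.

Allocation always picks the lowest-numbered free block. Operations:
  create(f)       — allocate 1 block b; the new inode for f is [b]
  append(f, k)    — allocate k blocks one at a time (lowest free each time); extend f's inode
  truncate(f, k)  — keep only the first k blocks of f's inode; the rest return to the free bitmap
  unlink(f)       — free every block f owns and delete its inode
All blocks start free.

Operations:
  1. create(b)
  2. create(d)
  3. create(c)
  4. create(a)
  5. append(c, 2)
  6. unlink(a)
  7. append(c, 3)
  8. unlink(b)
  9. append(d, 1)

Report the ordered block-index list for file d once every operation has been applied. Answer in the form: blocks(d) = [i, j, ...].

[1] create(b) — b=0 (map F........)
[2] create(d) — b=0 d=1 (map FF.......)
[3] create(c) — b=0 c=2 d=1 (map FFF......)
[4] create(a) — a=3 b=0 c=2 d=1 (map FFFF.....)
[5] append(c, 2) — a=3 b=0 c=2,4,5 d=1 (map FFFFFF...)
[6] unlink(a) — b=0 c=2,4,5 d=1 (map FFF.FF...)
[7] append(c, 3) — b=0 c=2,4,5,3,6,7 d=1 (map FFFFFFFF.)
[8] unlink(b) — c=2,4,5,3,6,7 d=1 (map .FFFFFFF.)
[9] append(d, 1) — c=2,4,5,3,6,7 d=1,0 (map FFFFFFFF.)

blocks(d) = [1, 0]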